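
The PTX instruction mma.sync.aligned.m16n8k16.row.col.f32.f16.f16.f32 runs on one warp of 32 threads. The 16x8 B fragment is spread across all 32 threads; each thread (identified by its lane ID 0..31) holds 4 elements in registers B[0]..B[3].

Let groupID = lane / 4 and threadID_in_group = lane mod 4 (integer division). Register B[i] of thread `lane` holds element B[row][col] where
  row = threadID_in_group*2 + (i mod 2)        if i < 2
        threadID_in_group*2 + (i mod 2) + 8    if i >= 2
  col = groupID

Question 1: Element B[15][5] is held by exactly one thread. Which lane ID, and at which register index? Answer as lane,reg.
23,3

c=5⇒gr=5  r=15⇒Rb=1,th=3,odd=1
L=5*4+3=23  i=1*2+1=3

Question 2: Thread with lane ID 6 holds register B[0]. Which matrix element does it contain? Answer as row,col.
4,1

6: grp=1,tig=2
[0] (2*2+0+0,1) = (4,1)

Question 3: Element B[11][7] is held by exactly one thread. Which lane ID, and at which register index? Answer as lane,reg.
29,3

c=7→G=7  r=11→rhi=1,T=1,p=1
L=7*4+1=29  i=1*2+1=3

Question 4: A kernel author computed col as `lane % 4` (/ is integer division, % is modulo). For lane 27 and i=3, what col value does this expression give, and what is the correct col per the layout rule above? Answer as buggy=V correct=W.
buggy=3 correct=6

`lane % 4`[27,3]→3
lane 27→27/4=6, 27 mod 4=3
i=3  r:2·3+1+8→15  c:6
col: 3 vs 6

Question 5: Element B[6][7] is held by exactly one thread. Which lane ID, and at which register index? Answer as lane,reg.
31,0

c=7→G=7  r=6→rhi=0,T=3,p=0
L=7*4+3=31  i=0*2+0=0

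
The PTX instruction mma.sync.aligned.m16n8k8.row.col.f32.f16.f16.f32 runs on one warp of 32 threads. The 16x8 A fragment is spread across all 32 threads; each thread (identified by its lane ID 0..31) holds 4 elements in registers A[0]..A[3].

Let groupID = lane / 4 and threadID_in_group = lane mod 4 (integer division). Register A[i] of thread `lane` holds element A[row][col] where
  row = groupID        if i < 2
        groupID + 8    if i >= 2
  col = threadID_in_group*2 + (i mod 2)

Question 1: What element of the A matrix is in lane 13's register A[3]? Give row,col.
lane 13->13/4=3, 13 mod 4=1
i=3  r:3+8->11  c:2·1+1->3

11,3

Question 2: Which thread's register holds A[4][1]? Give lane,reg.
r=4⇒gr=4,Rb=0  c=1⇒th=0,odd=1
L=4*4+0=16  i=0*2+1=1

16,1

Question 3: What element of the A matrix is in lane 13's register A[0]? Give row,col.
3,2

lane 13⇒13/4=3, 13 mod 4=1
i=0  r:3+0⇒3  c:2·1+0⇒2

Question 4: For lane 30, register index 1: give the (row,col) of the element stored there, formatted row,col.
7,5

lane 30→30/4=7, 30 mod 4=2
i=1  r:7+0→7  c:2·2+1→5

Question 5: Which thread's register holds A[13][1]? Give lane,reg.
20,3

r: 13->gid=5,r8=1  c: 1->tid=0,i&1=1
L=5*4+0=20  i=1*2+1=3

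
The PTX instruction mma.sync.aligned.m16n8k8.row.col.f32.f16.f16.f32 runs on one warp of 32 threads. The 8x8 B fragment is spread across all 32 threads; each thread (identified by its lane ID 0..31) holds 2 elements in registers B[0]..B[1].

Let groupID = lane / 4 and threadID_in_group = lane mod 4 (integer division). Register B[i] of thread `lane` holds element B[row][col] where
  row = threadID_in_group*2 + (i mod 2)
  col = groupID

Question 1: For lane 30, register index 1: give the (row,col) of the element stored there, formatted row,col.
5,7

30: G=7,T=2
[1] (2*2+1,7) = (5,7)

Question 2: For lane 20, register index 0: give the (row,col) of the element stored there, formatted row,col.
20: gr=5,th=0
[0] (0*2+0,5) = (0,5)

0,5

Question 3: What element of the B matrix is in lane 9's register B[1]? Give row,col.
3,2

lane 9: G=2 (9/4), T=1 (9%4)
i=1: r=1*2+1=3, c=G=2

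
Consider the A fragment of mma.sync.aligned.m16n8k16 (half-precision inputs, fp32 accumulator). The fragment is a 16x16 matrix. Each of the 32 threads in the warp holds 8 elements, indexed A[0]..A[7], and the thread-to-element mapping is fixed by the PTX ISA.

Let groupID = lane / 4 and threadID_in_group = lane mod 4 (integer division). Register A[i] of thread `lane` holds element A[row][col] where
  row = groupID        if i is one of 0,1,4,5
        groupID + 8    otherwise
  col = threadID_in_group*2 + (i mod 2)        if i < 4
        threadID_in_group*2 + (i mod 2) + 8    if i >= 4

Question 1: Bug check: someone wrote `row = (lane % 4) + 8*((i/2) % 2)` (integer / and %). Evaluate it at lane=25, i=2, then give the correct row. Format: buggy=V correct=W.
`(lane % 4) + 8*((i/2) % 2)`[25,2]→9
lane 25: G=6 (25/4), T=1 (25%4)
i=2: r=6+8=14, c=1*2+0+0=2
row: 9 vs 14

buggy=9 correct=14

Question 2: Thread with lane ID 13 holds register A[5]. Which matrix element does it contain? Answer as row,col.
L=13->g=13>>2=3, t=13&3=1
[5]->row 3+0=3  col 1·2+1+8=11

3,11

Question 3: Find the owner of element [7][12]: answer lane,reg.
r=7→G=7,rhi=0  c=12→chi=1,T=2,p=0
L=7*4+2=30  i=1*4+0*2+0=4

30,4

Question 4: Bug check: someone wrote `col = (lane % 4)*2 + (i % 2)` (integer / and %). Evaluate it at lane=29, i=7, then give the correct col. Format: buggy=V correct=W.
buggy=3 correct=11

`(lane % 4)*2 + (i % 2)`[29,7]=>3
lane 29=>29/4=7, 29 mod 4=1
i=7  r:7+8=>15  c:2·1+1+8=>11
col: 3 vs 11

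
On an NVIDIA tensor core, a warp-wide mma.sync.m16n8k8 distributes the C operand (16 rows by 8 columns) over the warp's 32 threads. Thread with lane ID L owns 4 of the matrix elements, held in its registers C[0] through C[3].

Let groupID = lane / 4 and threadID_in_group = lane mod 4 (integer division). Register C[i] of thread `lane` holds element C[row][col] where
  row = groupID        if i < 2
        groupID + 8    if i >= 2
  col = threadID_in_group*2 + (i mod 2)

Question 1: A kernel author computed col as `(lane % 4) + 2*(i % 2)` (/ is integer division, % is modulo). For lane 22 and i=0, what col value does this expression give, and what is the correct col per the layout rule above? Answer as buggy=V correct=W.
`(lane % 4) + 2*(i % 2)`[22,0]=>2
lane 22=>22/4=5, 22 mod 4=2
i=0  r:5+0=>5  c:2·2+0=>4
col: 2 vs 4

buggy=2 correct=4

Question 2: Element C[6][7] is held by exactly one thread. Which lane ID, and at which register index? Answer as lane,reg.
r=6→G=6,rhi=0  c=7→T=3,p=1
L=6*4+3=27  i=0*2+1=1

27,1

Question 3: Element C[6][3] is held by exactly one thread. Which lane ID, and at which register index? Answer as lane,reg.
25,1

r=6->g=6,rb=0  c=3->t=1,b0=1
L=6*4+1=25  i=0*2+1=1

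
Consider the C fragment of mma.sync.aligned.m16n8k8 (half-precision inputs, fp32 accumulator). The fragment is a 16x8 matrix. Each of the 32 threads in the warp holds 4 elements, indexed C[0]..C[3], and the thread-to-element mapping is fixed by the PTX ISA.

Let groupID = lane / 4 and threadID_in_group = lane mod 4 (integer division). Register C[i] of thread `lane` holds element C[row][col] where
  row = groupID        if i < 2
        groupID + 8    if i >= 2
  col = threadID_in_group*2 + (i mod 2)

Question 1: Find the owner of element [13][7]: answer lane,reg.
r=13→G=5,rhi=1  c=7→T=3,p=1
L=5*4+3=23  i=1*2+1=3

23,3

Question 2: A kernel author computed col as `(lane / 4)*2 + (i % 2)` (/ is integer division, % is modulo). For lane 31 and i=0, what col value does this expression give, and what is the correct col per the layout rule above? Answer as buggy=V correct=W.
buggy=14 correct=6

`(lane / 4)*2 + (i % 2)`[31,0]⇒14
lane 31: gr=7 (31/4), th=3 (31%4)
i=0: r=7+0=7, c=3*2+0=6
col: 14 vs 6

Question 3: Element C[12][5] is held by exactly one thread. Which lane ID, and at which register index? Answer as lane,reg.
r: 12->gid=4,r8=1  c: 5->tid=2,i&1=1
L=4*4+2=18  i=1*2+1=3

18,3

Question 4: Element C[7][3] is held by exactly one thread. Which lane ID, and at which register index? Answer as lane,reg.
29,1

r=7->g=7,rb=0  c=3->t=1,b0=1
L=7*4+1=29  i=0*2+1=1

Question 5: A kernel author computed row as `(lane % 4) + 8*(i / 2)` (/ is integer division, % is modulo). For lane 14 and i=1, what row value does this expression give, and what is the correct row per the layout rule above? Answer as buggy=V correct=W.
`(lane % 4) + 8*(i / 2)`[14,1]⇒2
lane 14: gr=3 (14/4), th=2 (14%4)
i=1: r=3+0=3, c=2*2+1=5
row: 2 vs 3

buggy=2 correct=3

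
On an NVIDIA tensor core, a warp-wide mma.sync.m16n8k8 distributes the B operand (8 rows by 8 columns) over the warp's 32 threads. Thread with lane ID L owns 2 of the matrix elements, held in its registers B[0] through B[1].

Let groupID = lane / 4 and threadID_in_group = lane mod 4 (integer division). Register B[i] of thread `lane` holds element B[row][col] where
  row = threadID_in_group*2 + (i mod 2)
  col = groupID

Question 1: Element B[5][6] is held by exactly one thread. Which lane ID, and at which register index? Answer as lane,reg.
c:6=>grp=6  r:5=>tig=2,lo=1
L=6*4+2=26  i=1=1

26,1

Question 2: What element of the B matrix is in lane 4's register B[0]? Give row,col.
lane 4: grp=1 (4/4), tig=0 (4%4)
i=0: r=0*2+0=0, c=grp=1

0,1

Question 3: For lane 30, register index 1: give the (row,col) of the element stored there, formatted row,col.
30: G=7,T=2
[1] (2*2+1,7) = (5,7)

5,7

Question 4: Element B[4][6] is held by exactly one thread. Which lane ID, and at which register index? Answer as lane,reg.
26,0

c=6->g=6  r=4->t=2,b0=0
L=6*4+2=26  i=0=0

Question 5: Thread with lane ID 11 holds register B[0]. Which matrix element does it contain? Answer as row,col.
6,2

lane 11->11/4=2, 11 mod 4=3
i=0  r:2·3+0->6  c:2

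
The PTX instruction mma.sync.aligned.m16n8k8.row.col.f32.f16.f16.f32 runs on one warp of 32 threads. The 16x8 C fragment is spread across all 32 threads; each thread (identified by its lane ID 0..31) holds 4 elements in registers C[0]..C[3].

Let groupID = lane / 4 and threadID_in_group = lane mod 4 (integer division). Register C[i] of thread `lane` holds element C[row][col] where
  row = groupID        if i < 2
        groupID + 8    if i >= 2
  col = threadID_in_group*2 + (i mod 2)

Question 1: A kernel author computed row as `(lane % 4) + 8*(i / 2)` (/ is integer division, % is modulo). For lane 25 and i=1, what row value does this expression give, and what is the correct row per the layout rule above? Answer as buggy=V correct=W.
buggy=1 correct=6

`(lane % 4) + 8*(i / 2)`[25,1]⇒1
25: gr=6,th=1
[1] (6+0,1*2+1) = (6,3)
row: 1 vs 6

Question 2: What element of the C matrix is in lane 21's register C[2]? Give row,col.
lane 21: gid=5 (21/4), tid=1 (21%4)
i=2: r=5+8=13, c=1*2+0=2

13,2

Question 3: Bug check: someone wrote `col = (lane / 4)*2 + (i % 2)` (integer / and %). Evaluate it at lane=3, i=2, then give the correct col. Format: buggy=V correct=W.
`(lane / 4)*2 + (i % 2)`[3,2]->0
L=3->g=3>>2=0, t=3&3=3
[2]->row 0+8=8  col 3·2+0=6
col: 0 vs 6

buggy=0 correct=6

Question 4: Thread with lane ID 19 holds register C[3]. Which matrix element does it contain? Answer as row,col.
lane 19: grp=4 (19/4), tig=3 (19%4)
i=3: r=4+8=12, c=3*2+1=7

12,7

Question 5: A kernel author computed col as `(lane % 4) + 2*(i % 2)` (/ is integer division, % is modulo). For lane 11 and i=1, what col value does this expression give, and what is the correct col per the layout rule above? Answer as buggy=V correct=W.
buggy=5 correct=7

`(lane % 4) + 2*(i % 2)`[11,1]->5
L=11->g=11>>2=2, t=11&3=3
[1]->row 2+0=2  col 3·2+1=7
col: 5 vs 7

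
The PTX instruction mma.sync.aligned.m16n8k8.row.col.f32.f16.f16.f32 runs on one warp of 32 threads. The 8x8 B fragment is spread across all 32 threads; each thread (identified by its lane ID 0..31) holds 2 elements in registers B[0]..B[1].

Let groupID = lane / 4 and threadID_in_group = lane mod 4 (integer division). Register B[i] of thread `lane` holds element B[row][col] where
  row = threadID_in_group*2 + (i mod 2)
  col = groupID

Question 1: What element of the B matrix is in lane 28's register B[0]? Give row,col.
0,7

28: gid=7,tid=0
[0] (0*2+0,7) = (0,7)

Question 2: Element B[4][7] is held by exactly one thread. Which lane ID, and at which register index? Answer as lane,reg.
c:7=>grp=7  r:4=>tig=2,lo=0
L=7*4+2=30  i=0=0

30,0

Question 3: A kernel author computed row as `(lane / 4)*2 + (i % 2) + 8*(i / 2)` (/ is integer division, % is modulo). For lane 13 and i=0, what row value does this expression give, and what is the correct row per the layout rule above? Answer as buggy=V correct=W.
`(lane / 4)*2 + (i % 2) + 8*(i / 2)`[13,0]→6
L=13→G=13>>2=3, T=13&3=1
[0]→row 1·2+0=2  col G=3
row: 6 vs 2

buggy=6 correct=2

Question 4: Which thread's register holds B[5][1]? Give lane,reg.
6,1

c:1=>grp=1  r:5=>tig=2,lo=1
L=1*4+2=6  i=1=1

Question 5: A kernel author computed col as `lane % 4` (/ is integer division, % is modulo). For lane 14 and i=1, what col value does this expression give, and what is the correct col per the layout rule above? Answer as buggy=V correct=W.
buggy=2 correct=3

`lane % 4`[14,1]=>2
14: grp=3,tig=2
[1] (2*2+1,3) = (5,3)
col: 2 vs 3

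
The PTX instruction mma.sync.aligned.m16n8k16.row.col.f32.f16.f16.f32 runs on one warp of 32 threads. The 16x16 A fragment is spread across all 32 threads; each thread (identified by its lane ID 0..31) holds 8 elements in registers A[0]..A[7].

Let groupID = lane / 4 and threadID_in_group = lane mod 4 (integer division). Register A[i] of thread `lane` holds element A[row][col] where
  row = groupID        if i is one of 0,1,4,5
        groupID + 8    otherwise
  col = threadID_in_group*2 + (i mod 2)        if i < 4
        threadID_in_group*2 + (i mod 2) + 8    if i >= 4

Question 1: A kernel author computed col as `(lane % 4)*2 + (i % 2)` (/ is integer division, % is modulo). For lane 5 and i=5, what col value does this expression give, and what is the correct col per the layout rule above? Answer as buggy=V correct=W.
buggy=3 correct=11

`(lane % 4)*2 + (i % 2)`[5,5]=>3
lane 5=>5/4=1, 5 mod 4=1
i=5  r:1+0=>1  c:2·1+1+8=>11
col: 3 vs 11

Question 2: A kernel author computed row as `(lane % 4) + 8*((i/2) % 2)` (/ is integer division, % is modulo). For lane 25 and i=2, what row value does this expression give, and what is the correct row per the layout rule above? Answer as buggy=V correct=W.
buggy=9 correct=14

`(lane % 4) + 8*((i/2) % 2)`[25,2]⇒9
25: gr=6,th=1
[2] (6+8,1*2+0+0) = (14,2)
row: 9 vs 14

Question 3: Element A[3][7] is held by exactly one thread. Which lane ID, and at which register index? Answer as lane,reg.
15,1

r=3→G=3,rhi=0  c=7→chi=0,T=3,p=1
L=3*4+3=15  i=0*4+0*2+1=1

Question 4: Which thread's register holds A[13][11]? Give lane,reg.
r=13⇒gr=5,Rb=1  c=11⇒Cb=1,th=1,odd=1
L=5*4+1=21  i=1*4+1*2+1=7

21,7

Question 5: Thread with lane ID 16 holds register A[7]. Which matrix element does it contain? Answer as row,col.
12,9

lane 16->16/4=4, 16 mod 4=0
i=7  r:4+8->12  c:2·0+1+8->9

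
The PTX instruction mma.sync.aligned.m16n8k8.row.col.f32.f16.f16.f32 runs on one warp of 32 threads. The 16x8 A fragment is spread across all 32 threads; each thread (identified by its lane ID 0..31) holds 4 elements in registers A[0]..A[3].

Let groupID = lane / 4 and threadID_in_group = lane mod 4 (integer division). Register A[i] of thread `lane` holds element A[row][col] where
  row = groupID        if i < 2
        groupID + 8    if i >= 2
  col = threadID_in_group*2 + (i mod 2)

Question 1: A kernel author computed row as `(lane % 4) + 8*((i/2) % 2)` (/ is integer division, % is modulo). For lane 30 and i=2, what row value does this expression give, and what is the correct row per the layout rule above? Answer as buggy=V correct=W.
`(lane % 4) + 8*((i/2) % 2)`[30,2]→10
L=30→G=30>>2=7, T=30&3=2
[2]→row 7+8=15  col 2·2+0=4
row: 10 vs 15

buggy=10 correct=15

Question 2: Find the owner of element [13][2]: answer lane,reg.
21,2

r:13=>grp=5,rB=1  c:2=>tig=1,lo=0
L=5*4+1=21  i=1*2+0=2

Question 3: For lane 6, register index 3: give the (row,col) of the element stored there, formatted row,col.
9,5

lane 6->6/4=1, 6 mod 4=2
i=3  r:1+8->9  c:2·2+1->5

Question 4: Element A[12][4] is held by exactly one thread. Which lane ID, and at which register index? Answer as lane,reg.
18,2

r=12->g=4,rb=1  c=4->t=2,b0=0
L=4*4+2=18  i=1*2+0=2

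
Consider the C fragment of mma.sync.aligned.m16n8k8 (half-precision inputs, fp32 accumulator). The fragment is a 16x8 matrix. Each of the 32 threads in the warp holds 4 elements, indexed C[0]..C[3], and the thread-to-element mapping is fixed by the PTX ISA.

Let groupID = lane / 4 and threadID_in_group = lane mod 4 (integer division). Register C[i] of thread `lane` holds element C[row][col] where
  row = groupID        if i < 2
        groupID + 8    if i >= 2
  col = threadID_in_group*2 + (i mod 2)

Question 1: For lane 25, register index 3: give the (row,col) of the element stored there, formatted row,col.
14,3

lane 25->25/4=6, 25 mod 4=1
i=3  r:6+8->14  c:2·1+1->3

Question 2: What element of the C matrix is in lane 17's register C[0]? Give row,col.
L=17⇒gr=17>>2=4, th=17&3=1
[0]⇒row 4+0=4  col 1·2+0=2

4,2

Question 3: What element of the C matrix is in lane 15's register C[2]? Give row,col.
15: g=3,t=3
[2] (3+8,3*2+0) = (11,6)

11,6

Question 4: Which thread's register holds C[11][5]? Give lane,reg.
14,3

r:11=>grp=3,rB=1  c:5=>tig=2,lo=1
L=3*4+2=14  i=1*2+1=3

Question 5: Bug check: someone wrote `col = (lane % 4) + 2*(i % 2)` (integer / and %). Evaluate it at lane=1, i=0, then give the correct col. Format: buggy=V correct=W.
buggy=1 correct=2

`(lane % 4) + 2*(i % 2)`[1,0]→1
L=1→G=1>>2=0, T=1&3=1
[0]→row 0+0=0  col 1·2+0=2
col: 1 vs 2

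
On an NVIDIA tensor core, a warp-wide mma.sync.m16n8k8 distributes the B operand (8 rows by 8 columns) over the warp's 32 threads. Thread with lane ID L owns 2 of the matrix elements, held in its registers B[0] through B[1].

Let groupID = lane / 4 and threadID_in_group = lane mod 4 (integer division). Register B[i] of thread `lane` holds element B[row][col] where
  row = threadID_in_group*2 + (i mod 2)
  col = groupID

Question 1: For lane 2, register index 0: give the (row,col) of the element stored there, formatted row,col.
lane 2: grp=0 (2/4), tig=2 (2%4)
i=0: r=2*2+0=4, c=grp=0

4,0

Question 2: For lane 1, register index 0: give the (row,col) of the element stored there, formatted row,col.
2,0

lane 1: gid=0 (1/4), tid=1 (1%4)
i=0: r=1*2+0=2, c=gid=0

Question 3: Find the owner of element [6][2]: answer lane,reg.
11,0

c=2⇒gr=2  r=6⇒th=3,odd=0
L=2*4+3=11  i=0=0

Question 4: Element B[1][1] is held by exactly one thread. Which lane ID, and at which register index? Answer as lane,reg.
4,1

c:1=>grp=1  r:1=>tig=0,lo=1
L=1*4+0=4  i=1=1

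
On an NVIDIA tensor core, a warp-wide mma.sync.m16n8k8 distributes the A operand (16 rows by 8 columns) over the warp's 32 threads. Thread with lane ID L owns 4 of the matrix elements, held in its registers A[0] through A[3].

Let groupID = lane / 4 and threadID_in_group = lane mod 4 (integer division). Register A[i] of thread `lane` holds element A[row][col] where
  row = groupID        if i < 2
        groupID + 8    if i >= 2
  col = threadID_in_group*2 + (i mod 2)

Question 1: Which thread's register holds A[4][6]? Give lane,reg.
r=4->g=4,rb=0  c=6->t=3,b0=0
L=4*4+3=19  i=0*2+0=0

19,0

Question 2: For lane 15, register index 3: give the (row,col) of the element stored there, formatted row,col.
lane 15: g=3 (15/4), t=3 (15%4)
i=3: r=3+8=11, c=3*2+1=7

11,7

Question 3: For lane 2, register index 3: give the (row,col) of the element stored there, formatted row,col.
8,5

lane 2: grp=0 (2/4), tig=2 (2%4)
i=3: r=0+8=8, c=2*2+1=5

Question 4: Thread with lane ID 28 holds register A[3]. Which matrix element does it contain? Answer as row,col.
28: gid=7,tid=0
[3] (7+8,0*2+1) = (15,1)

15,1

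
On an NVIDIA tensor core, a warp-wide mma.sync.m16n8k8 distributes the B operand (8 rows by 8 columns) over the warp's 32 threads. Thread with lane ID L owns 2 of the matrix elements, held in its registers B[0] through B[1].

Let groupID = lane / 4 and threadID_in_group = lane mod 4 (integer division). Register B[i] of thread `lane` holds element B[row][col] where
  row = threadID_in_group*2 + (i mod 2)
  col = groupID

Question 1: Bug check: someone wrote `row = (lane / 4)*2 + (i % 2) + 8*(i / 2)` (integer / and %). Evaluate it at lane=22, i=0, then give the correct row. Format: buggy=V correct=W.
`(lane / 4)*2 + (i % 2) + 8*(i / 2)`[22,0]->10
lane 22: g=5 (22/4), t=2 (22%4)
i=0: r=2*2+0=4, c=g=5
row: 10 vs 4

buggy=10 correct=4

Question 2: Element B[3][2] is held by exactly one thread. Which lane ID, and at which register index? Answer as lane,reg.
c=2->g=2  r=3->t=1,b0=1
L=2*4+1=9  i=1=1

9,1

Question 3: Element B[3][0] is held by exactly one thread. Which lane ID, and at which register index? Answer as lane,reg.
c=0→G=0  r=3→T=1,p=1
L=0*4+1=1  i=1=1

1,1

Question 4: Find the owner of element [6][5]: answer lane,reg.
c:5=>grp=5  r:6=>tig=3,lo=0
L=5*4+3=23  i=0=0

23,0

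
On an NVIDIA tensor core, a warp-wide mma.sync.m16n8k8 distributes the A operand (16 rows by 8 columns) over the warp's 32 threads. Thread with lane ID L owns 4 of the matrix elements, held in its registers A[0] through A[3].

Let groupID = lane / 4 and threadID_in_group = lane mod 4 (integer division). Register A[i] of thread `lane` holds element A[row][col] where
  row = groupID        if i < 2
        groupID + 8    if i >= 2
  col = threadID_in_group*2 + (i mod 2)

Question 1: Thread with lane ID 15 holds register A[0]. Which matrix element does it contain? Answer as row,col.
3,6

lane 15: grp=3 (15/4), tig=3 (15%4)
i=0: r=3+0=3, c=3*2+0=6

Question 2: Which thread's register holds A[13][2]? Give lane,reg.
21,2

r=13->g=5,rb=1  c=2->t=1,b0=0
L=5*4+1=21  i=1*2+0=2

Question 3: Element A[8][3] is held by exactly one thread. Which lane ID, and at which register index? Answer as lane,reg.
1,3

r: 8->gid=0,r8=1  c: 3->tid=1,i&1=1
L=0*4+1=1  i=1*2+1=3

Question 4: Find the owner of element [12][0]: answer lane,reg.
16,2

r=12⇒gr=4,Rb=1  c=0⇒th=0,odd=0
L=4*4+0=16  i=1*2+0=2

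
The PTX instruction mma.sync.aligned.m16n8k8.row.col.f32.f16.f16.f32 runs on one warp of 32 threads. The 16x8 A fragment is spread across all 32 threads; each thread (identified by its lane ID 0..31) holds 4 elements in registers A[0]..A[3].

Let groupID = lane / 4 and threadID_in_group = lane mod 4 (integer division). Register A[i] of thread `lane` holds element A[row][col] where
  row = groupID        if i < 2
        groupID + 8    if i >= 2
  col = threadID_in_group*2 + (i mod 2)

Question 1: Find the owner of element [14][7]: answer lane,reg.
r: 14->gid=6,r8=1  c: 7->tid=3,i&1=1
L=6*4+3=27  i=1*2+1=3

27,3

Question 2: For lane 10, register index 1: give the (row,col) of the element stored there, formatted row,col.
lane 10: G=2 (10/4), T=2 (10%4)
i=1: r=2+0=2, c=2*2+1=5

2,5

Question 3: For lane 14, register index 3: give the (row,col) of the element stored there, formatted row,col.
lane 14: grp=3 (14/4), tig=2 (14%4)
i=3: r=3+8=11, c=2*2+1=5

11,5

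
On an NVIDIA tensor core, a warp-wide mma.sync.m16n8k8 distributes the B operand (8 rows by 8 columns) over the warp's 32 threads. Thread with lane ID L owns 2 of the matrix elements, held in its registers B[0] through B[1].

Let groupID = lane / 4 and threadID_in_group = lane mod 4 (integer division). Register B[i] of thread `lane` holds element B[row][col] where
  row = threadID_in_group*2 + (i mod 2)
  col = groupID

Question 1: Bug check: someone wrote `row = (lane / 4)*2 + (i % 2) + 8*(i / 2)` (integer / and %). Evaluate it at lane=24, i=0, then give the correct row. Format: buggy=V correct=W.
buggy=12 correct=0

`(lane / 4)*2 + (i % 2) + 8*(i / 2)`[24,0]→12
lane 24→24/4=6, 24 mod 4=0
i=0  r:2·0+0→0  c:6
row: 12 vs 0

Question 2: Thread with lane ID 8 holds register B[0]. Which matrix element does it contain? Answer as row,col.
0,2

8: gid=2,tid=0
[0] (0*2+0,2) = (0,2)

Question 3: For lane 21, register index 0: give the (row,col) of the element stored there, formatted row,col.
L=21=>grp=21>>2=5, tig=21&3=1
[0]=>row 1·2+0=2  col grp=5

2,5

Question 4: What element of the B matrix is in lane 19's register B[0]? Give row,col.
19: grp=4,tig=3
[0] (3*2+0,4) = (6,4)

6,4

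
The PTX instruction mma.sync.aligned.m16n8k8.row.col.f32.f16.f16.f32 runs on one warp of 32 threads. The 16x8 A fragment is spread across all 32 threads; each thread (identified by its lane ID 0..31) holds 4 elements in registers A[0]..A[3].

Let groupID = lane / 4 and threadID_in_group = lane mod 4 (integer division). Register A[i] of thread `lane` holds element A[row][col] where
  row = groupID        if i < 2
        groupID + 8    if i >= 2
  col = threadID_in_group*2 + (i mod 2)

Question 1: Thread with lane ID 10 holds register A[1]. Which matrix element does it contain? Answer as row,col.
lane 10→10/4=2, 10 mod 4=2
i=1  r:2+0→2  c:2·2+1→5

2,5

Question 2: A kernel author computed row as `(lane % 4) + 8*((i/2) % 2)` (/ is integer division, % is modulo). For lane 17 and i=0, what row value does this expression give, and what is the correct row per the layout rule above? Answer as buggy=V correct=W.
buggy=1 correct=4

`(lane % 4) + 8*((i/2) % 2)`[17,0]→1
lane 17: G=4 (17/4), T=1 (17%4)
i=0: r=4+0=4, c=1*2+0=2
row: 1 vs 4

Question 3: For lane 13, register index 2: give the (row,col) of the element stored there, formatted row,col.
lane 13=>13/4=3, 13 mod 4=1
i=2  r:3+8=>11  c:2·1+0=>2

11,2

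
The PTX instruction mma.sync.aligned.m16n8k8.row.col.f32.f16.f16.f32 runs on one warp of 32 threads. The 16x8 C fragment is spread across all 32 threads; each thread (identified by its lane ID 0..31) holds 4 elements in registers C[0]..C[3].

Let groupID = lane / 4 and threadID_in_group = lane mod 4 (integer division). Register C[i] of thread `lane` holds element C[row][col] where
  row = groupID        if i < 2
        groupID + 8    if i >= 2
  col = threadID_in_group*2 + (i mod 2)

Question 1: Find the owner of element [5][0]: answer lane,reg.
20,0

r=5→G=5,rhi=0  c=0→T=0,p=0
L=5*4+0=20  i=0*2+0=0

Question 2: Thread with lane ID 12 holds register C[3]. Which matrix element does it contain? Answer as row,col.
11,1

lane 12: g=3 (12/4), t=0 (12%4)
i=3: r=3+8=11, c=0*2+1=1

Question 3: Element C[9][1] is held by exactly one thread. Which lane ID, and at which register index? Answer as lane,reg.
r=9→G=1,rhi=1  c=1→T=0,p=1
L=1*4+0=4  i=1*2+1=3

4,3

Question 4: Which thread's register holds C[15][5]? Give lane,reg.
30,3

r=15→G=7,rhi=1  c=5→T=2,p=1
L=7*4+2=30  i=1*2+1=3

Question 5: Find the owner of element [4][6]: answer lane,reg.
19,0

r: 4->gid=4,r8=0  c: 6->tid=3,i&1=0
L=4*4+3=19  i=0*2+0=0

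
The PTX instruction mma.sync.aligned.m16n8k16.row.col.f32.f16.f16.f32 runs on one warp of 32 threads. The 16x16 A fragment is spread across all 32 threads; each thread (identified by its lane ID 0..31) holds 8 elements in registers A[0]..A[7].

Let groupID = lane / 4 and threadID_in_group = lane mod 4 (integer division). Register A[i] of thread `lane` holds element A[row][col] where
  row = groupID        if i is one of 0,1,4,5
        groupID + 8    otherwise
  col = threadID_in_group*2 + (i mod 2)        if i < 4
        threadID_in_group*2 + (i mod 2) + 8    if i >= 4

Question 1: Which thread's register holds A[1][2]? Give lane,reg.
5,0

r=1->g=1,rb=0  c=2->cb=0,t=1,b0=0
L=1*4+1=5  i=0*4+0*2+0=0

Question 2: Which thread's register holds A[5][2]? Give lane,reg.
r=5⇒gr=5,Rb=0  c=2⇒Cb=0,th=1,odd=0
L=5*4+1=21  i=0*4+0*2+0=0

21,0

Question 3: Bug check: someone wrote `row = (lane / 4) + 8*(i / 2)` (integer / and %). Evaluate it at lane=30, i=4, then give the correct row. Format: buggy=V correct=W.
`(lane / 4) + 8*(i / 2)`[30,4]=>23
L=30=>grp=30>>2=7, tig=30&3=2
[4]=>row 7+0=7  col 2·2+0+8=12
row: 23 vs 7

buggy=23 correct=7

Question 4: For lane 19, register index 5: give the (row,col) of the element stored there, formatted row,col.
L=19→G=19>>2=4, T=19&3=3
[5]→row 4+0=4  col 3·2+1+8=15

4,15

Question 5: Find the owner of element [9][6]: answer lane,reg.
r=9⇒gr=1,Rb=1  c=6⇒Cb=0,th=3,odd=0
L=1*4+3=7  i=0*4+1*2+0=2

7,2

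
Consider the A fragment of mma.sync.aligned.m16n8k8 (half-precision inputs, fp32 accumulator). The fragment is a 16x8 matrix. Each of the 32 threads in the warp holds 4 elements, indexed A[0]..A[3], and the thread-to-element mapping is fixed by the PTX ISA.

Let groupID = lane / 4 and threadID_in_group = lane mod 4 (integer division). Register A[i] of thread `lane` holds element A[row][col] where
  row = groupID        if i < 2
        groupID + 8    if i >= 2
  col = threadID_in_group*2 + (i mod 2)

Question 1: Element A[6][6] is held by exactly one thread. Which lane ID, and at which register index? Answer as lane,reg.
27,0

r=6→G=6,rhi=0  c=6→T=3,p=0
L=6*4+3=27  i=0*2+0=0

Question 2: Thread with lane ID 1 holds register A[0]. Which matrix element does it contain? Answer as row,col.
0,2

L=1->g=1>>2=0, t=1&3=1
[0]->row 0+0=0  col 1·2+0=2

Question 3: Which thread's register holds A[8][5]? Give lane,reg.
r: 8->gid=0,r8=1  c: 5->tid=2,i&1=1
L=0*4+2=2  i=1*2+1=3

2,3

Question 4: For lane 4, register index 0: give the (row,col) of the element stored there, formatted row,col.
1,0

4: G=1,T=0
[0] (1+0,0*2+0) = (1,0)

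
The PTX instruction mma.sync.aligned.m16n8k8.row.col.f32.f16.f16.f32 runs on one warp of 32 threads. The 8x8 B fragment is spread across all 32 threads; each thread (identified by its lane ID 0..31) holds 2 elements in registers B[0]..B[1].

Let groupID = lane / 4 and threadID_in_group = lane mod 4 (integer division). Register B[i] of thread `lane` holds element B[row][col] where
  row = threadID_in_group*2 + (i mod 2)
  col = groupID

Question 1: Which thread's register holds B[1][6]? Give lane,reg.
24,1

c=6⇒gr=6  r=1⇒th=0,odd=1
L=6*4+0=24  i=1=1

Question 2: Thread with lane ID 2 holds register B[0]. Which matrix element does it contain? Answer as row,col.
4,0

lane 2⇒2/4=0, 2 mod 4=2
i=0  r:2·2+0⇒4  c:0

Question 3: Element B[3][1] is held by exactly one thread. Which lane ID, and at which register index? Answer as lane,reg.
5,1

c=1⇒gr=1  r=3⇒th=1,odd=1
L=1*4+1=5  i=1=1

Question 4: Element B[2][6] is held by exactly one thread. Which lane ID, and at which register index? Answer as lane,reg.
25,0

c:6=>grp=6  r:2=>tig=1,lo=0
L=6*4+1=25  i=0=0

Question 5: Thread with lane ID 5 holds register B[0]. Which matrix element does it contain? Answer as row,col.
L=5→G=5>>2=1, T=5&3=1
[0]→row 1·2+0=2  col G=1

2,1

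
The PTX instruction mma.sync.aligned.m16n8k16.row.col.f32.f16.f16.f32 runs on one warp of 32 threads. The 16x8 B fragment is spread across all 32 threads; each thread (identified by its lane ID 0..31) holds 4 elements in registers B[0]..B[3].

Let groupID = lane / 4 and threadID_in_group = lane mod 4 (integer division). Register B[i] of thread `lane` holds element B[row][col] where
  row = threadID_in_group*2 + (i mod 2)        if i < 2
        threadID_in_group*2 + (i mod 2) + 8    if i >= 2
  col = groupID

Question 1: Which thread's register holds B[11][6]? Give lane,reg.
25,3

c=6->g=6  r=11->rb=1,t=1,b0=1
L=6*4+1=25  i=1*2+1=3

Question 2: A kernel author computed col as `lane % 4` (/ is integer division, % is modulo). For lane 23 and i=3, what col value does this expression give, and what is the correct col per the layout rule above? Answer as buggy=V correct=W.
buggy=3 correct=5

`lane % 4`[23,3]->3
23: g=5,t=3
[3] (3*2+1+8,5) = (15,5)
col: 3 vs 5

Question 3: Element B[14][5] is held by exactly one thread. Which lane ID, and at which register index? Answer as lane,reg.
23,2

c: 5->gid=5  r: 14->r8=1,tid=3,i&1=0
L=5*4+3=23  i=1*2+0=2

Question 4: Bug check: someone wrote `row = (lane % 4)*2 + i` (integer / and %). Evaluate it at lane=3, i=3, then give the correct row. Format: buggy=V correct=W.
buggy=9 correct=15

`(lane % 4)*2 + i`[3,3]=>9
lane 3: grp=0 (3/4), tig=3 (3%4)
i=3: r=3*2+1+8=15, c=grp=0
row: 9 vs 15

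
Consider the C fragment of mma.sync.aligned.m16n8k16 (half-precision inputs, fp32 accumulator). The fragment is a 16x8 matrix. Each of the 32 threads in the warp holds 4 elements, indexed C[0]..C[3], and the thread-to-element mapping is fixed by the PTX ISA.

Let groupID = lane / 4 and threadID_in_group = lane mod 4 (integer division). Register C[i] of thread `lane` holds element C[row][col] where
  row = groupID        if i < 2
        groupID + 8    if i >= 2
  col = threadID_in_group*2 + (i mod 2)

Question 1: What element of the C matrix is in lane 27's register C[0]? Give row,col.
6,6

lane 27: grp=6 (27/4), tig=3 (27%4)
i=0: r=6+0=6, c=3*2+0=6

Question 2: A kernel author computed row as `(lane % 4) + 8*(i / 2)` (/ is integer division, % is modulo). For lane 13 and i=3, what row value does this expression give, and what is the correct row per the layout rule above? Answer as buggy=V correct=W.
`(lane % 4) + 8*(i / 2)`[13,3]⇒9
lane 13: gr=3 (13/4), th=1 (13%4)
i=3: r=3+8=11, c=1*2+1=3
row: 9 vs 11

buggy=9 correct=11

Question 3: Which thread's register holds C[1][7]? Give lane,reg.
7,1

r: 1->gid=1,r8=0  c: 7->tid=3,i&1=1
L=1*4+3=7  i=0*2+1=1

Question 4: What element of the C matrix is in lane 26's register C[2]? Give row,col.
14,4

lane 26->26/4=6, 26 mod 4=2
i=2  r:6+8->14  c:2·2+0->4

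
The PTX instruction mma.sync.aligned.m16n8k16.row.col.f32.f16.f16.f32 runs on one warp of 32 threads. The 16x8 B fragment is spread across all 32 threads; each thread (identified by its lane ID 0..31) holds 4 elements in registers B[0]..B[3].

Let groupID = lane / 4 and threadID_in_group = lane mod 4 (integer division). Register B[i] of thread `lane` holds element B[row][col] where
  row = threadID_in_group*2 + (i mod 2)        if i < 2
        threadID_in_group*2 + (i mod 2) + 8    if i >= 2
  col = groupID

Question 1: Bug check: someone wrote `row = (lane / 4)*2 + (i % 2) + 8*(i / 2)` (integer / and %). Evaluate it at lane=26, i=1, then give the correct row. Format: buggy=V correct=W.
buggy=13 correct=5

`(lane / 4)*2 + (i % 2) + 8*(i / 2)`[26,1]->13
26: g=6,t=2
[1] (2*2+1+0,6) = (5,6)
row: 13 vs 5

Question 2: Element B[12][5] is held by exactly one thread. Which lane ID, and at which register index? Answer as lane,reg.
22,2

c=5⇒gr=5  r=12⇒Rb=1,th=2,odd=0
L=5*4+2=22  i=1*2+0=2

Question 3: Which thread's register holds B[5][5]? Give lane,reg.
22,1

c=5->g=5  r=5->rb=0,t=2,b0=1
L=5*4+2=22  i=0*2+1=1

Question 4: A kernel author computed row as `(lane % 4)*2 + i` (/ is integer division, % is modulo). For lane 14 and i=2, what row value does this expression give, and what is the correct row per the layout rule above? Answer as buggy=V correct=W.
`(lane % 4)*2 + i`[14,2]⇒6
lane 14: gr=3 (14/4), th=2 (14%4)
i=2: r=2*2+0+8=12, c=gr=3
row: 6 vs 12

buggy=6 correct=12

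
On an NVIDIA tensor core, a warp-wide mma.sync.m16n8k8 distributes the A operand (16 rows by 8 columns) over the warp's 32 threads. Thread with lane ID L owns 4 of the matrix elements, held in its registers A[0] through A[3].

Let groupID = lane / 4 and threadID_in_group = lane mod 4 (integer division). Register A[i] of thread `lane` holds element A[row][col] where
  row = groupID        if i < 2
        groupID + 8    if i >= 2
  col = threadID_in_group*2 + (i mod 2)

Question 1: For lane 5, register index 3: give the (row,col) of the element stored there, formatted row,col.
9,3

lane 5=>5/4=1, 5 mod 4=1
i=3  r:1+8=>9  c:2·1+1=>3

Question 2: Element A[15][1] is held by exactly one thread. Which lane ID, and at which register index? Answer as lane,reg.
r: 15->gid=7,r8=1  c: 1->tid=0,i&1=1
L=7*4+0=28  i=1*2+1=3

28,3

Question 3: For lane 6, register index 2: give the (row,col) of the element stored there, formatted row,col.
9,4

lane 6->6/4=1, 6 mod 4=2
i=2  r:1+8->9  c:2·2+0->4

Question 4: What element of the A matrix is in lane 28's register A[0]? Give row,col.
7,0

L=28->g=28>>2=7, t=28&3=0
[0]->row 7+0=7  col 0·2+0=0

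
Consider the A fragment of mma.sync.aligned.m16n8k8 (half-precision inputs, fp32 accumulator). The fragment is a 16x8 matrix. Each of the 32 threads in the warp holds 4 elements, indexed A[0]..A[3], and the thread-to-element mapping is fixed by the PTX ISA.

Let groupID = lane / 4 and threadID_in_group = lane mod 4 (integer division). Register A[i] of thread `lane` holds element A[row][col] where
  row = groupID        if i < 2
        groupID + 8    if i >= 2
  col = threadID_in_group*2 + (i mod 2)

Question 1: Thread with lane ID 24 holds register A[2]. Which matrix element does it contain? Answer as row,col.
lane 24->24/4=6, 24 mod 4=0
i=2  r:6+8->14  c:2·0+0->0

14,0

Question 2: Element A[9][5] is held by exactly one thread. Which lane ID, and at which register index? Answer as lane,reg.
6,3

r=9⇒gr=1,Rb=1  c=5⇒th=2,odd=1
L=1*4+2=6  i=1*2+1=3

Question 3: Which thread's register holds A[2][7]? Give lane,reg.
r: 2->gid=2,r8=0  c: 7->tid=3,i&1=1
L=2*4+3=11  i=0*2+1=1

11,1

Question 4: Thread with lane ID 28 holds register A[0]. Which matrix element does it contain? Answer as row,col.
7,0

lane 28→28/4=7, 28 mod 4=0
i=0  r:7+0→7  c:2·0+0→0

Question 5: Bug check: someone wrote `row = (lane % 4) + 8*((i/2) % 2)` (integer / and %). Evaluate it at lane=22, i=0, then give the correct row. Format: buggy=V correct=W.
buggy=2 correct=5

`(lane % 4) + 8*((i/2) % 2)`[22,0]->2
lane 22: gid=5 (22/4), tid=2 (22%4)
i=0: r=5+0=5, c=2*2+0=4
row: 2 vs 5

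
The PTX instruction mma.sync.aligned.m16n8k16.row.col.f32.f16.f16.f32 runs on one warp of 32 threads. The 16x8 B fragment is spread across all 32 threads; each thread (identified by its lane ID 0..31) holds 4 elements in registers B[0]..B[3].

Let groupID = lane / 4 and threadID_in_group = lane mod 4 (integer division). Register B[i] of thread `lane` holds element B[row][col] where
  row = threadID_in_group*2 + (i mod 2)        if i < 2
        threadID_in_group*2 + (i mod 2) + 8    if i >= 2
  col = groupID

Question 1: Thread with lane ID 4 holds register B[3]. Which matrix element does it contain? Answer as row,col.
lane 4→4/4=1, 4 mod 4=0
i=3  r:2·0+1+8→9  c:1

9,1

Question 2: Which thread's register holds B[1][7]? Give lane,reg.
28,1

c=7→G=7  r=1→rhi=0,T=0,p=1
L=7*4+0=28  i=0*2+1=1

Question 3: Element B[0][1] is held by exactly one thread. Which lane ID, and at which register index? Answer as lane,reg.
c=1→G=1  r=0→rhi=0,T=0,p=0
L=1*4+0=4  i=0*2+0=0

4,0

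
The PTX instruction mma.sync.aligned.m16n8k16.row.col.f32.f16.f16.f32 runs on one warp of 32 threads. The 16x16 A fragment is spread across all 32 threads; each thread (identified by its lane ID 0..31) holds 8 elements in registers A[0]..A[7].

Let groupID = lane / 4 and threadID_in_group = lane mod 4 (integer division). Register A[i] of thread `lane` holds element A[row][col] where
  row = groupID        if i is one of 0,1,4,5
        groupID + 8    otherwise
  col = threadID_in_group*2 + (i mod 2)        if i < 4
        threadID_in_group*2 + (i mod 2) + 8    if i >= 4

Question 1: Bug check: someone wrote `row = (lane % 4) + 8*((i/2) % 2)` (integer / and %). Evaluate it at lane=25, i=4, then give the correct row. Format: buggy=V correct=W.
buggy=1 correct=6

`(lane % 4) + 8*((i/2) % 2)`[25,4]=>1
25: grp=6,tig=1
[4] (6+0,1*2+0+8) = (6,10)
row: 1 vs 6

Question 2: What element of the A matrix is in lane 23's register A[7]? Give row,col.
13,15

23: gid=5,tid=3
[7] (5+8,3*2+1+8) = (13,15)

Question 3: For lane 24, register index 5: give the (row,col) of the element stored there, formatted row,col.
lane 24⇒24/4=6, 24 mod 4=0
i=5  r:6+0⇒6  c:2·0+1+8⇒9

6,9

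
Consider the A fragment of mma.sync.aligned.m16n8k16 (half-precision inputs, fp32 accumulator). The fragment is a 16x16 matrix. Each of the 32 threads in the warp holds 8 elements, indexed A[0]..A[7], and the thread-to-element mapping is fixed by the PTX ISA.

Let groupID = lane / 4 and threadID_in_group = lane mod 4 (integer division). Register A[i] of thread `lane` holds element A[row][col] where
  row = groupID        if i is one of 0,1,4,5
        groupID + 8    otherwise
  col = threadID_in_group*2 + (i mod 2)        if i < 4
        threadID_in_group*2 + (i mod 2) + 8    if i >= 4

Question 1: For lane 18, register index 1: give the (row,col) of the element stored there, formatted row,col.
18: G=4,T=2
[1] (4+0,2*2+1+0) = (4,5)

4,5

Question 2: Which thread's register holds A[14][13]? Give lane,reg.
26,7

r=14->g=6,rb=1  c=13->cb=1,t=2,b0=1
L=6*4+2=26  i=1*4+1*2+1=7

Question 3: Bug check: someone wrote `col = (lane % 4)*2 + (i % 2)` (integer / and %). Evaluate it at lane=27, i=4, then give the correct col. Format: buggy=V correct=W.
`(lane % 4)*2 + (i % 2)`[27,4]⇒6
lane 27: gr=6 (27/4), th=3 (27%4)
i=4: r=6+0=6, c=3*2+0+8=14
col: 6 vs 14

buggy=6 correct=14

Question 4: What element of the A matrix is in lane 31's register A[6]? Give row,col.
15,14

lane 31=>31/4=7, 31 mod 4=3
i=6  r:7+8=>15  c:2·3+0+8=>14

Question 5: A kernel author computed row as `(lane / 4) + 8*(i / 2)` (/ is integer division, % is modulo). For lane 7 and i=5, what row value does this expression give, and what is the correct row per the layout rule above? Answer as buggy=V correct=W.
buggy=17 correct=1

`(lane / 4) + 8*(i / 2)`[7,5]→17
L=7→G=7>>2=1, T=7&3=3
[5]→row 1+0=1  col 3·2+1+8=15
row: 17 vs 1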